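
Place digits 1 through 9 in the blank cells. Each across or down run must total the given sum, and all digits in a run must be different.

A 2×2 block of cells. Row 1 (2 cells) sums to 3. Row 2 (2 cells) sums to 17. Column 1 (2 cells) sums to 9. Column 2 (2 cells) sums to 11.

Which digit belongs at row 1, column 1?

1

3 in 2 cells must be {1,2}; 17 in 2 cells must be {8,9}.
The 3 across and the 11 down share only 2, so (1,2) = 2.
The 17 across and the 9 down share only 8, so (2,1) = 8.
(2,2) = 17 − 8 = 9 completes the 17 across.
(1,1) = 3 − 2 = 1 completes the 3 across.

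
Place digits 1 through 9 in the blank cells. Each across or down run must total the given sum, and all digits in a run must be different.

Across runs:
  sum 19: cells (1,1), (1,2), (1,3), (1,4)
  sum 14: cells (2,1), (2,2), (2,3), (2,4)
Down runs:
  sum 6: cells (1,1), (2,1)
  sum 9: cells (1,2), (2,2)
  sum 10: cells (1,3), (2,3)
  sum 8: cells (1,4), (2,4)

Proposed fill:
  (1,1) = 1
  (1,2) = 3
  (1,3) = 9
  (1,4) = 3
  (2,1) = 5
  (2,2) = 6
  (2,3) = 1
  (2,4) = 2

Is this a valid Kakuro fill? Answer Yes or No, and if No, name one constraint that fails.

No — the down run (1,4)–(2,4) sums to 5, not 8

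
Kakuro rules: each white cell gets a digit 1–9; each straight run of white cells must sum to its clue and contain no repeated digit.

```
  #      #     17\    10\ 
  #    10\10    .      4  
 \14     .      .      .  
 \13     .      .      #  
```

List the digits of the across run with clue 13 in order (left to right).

9, 4

R1C2 = 10 − 4 = 6 completes the 10 across.
R2C3 = 10 − 4 = 6 completes the 10 down.
Nothing is forced directly, so branch on R2C2, whose candidates are 3 or 7. If R2C2 = 3: then R2C1 would have to be in {5} for the 14 across but in {1,2,3,4,6,7,8,9} for the 10 down — contradiction. So R2C2 = 7.
R2C1 = 14 − 13 = 1 completes the 14 across.
R3C1 = 10 − 1 = 9 completes the 10 down.
R3C2 = 13 − 9 = 4 completes the 13 across.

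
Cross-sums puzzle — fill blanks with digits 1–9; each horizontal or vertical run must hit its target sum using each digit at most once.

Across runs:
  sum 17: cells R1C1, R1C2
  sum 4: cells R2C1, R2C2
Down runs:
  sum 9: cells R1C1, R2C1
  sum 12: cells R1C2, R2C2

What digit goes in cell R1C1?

8

17 in 2 cells must be {8,9}; 4 in 2 cells must be {1,3}.
The 17 across and the 9 down share only 8, so R1C1 = 8.
R1C2 = 17 − 8 = 9 completes the 17 across.
R2C1 = 9 − 8 = 1 completes the 9 down.
R2C2 = 4 − 1 = 3 completes the 4 across.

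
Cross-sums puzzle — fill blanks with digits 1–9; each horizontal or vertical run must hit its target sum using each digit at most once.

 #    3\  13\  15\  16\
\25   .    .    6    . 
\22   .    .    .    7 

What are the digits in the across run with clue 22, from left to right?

3 in 2 cells must be {1,2}; 16 in 2 cells must be {7,9}.
R1C1 = 2: the only remaining digit allowed by both the 25 across and the 3 down.
R1C4 = 16 − 7 = 9 completes the 16 down.
R2C1 = 3 − 2 = 1 completes the 3 down.
R2C3 = 15 − 6 = 9 completes the 15 down.
R1C2 = 25 − 17 = 8 completes the 25 across.
R2C2 = 22 − 17 = 5 completes the 22 across.

1 5 9 7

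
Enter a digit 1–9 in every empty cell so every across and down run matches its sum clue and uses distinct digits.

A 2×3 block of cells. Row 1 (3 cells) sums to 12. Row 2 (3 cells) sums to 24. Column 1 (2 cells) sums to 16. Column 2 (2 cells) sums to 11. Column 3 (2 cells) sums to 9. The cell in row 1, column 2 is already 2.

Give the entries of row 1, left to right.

24 in 3 cells must be {7,8,9}; 16 in 2 cells must be {7,9}.
(2,2) = 11 − 2 = 9 completes the 11 down.
Given what's placed, (2,1) must be 7 to fit the 24 across and 16 down.
(2,3) = 24 − 16 = 8 completes the 24 across.
(1,1) = 16 − 7 = 9 completes the 16 down.
(1,3) = 12 − 11 = 1 completes the 12 across.

9, 2, 1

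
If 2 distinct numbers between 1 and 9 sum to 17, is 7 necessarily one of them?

The only way to make 17 from 2 distinct digits is {8,9}, which does not contain 7.

No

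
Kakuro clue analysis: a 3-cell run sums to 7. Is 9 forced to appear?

The only way to make 7 from 3 distinct digits is {1,2,4}, which does not contain 9.

No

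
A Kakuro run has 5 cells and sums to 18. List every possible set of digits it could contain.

{1,2,3,4,8}; {1,2,3,5,7}; {1,2,4,5,6}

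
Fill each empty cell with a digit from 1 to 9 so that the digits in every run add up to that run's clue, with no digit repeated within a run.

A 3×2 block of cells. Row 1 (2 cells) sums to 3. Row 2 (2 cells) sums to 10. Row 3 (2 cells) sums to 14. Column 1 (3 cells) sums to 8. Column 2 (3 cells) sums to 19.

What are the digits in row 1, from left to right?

1, 2

3 in 2 cells must be {1,2}.
The 3 across and the 19 down share only 2, so (1,2) = 2.
The 14 across and the 8 down share only 5, so (3,1) = 5.
(3,2) = 14 − 5 = 9 completes the 14 across.
(1,1) = 3 − 2 = 1 completes the 3 across.
(2,1) = 8 − 6 = 2 completes the 8 down.
(2,2) = 10 − 2 = 8 completes the 10 across.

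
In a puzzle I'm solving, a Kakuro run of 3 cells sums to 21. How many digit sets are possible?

3 distinct digits from 1–9 sum between 6 and 24.
Enumerating: {4,8,9}, {5,7,9}, {6,7,8}.

3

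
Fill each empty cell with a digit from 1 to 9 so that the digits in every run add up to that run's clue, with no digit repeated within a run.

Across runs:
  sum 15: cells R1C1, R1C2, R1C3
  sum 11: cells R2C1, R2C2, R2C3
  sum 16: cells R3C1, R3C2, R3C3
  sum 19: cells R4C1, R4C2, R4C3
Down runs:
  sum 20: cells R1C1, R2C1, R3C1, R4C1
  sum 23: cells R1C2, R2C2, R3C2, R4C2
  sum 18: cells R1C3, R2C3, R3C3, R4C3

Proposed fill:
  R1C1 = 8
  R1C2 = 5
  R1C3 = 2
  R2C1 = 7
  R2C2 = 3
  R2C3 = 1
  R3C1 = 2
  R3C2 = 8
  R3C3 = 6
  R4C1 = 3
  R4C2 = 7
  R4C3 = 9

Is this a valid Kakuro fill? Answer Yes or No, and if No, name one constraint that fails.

Yes

Across: 8+5+2=15; 7+3+1=11; 2+8+6=16; 3+7+9=19. Down: 8+7+2+3=20; 5+3+8+7=23; 2+1+6+9=18. No digit repeats within any run.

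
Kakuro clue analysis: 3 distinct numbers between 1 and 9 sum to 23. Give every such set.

{6,8,9}

3 distinct digits from 1–9 sum between 6 and 24.
Only one set works: {6,8,9}.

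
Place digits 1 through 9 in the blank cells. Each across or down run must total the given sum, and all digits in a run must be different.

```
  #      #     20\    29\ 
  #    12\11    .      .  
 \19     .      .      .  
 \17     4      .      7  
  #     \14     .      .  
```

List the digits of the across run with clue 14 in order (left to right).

9 5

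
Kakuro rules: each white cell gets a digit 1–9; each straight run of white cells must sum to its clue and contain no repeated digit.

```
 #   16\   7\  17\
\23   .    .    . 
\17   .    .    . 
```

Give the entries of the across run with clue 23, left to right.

9 6 8

23 in 3 cells must be {6,8,9}; 16 in 2 cells must be {7,9}; 17 in 2 cells must be {8,9}.
The 23 across and the 16 down share only 9, so R1C1 = 9.
Given what's placed, R1C2 must be 6 to fit the 23 across and 7 down.
R1C3 = 23 − 15 = 8 completes the 23 across.
R2C1 = 16 − 9 = 7 completes the 16 down.
R2C2 = 7 − 6 = 1 completes the 7 down.
R2C3 = 17 − 8 = 9 completes the 17 across.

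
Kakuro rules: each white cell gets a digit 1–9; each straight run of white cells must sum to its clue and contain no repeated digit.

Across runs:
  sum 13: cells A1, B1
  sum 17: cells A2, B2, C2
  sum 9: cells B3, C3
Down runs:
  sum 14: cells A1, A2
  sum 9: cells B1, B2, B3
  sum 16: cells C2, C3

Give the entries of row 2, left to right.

16 in 2 cells must be {7,9}.
The 9 across and the 16 down share only 7, so C3 = 7.
C2 = 16 − 7 = 9 completes the 16 down.
B3 = 9 − 7 = 2 completes the 9 across.
No cell is forced outright now. B1 can only be 4 or 6 (the digits allowed by both its 13 across and its 9 down). If B1 = 6: then A1 would have to be in {7} for the 13 across but in {5,6,8,9} for the 14 down — contradiction. So B1 = 4.
A1 = 13 − 4 = 9 completes the 13 across.
A2 = 14 − 9 = 5 completes the 14 down.
B2 = 17 − 14 = 3 completes the 17 across.

5, 3, 9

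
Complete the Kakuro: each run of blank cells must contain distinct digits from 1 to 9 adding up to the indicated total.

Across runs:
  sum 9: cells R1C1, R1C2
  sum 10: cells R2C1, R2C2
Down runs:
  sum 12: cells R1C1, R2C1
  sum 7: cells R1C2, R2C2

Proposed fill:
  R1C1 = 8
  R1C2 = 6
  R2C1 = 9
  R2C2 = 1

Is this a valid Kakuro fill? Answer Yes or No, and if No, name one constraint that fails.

No — the across run R1C1–R1C2 sums to 14, not 9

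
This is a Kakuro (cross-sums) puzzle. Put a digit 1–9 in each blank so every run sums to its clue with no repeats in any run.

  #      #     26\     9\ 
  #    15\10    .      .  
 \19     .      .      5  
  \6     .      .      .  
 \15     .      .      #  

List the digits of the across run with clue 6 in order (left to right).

6 in 3 cells must be {1,2,3}.
Nothing is forced directly, so branch on R3C2, whose candidates are 2 or 3. If R3C2 = 3: that forces R3C3 = 1, R1C3 = 3, R3C1 = 2, after which R1C2 would have to be in {7} for the 10 across but in {6,8,9} for the 26 down — contradiction. So R3C2 = 2.
Given what's placed, R2C2 must be 8 to fit the 19 across and 26 down.
R2C1 = 19 − 13 = 6 completes the 19 across.
R3C1 = 1: the only remaining digit allowed by both the 6 across and the 15 down.
R3C3 = 6 − 3 = 3 completes the 6 across.

1, 2, 3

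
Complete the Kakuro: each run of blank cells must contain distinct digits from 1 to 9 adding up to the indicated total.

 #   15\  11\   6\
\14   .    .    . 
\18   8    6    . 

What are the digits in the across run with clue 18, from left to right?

R1C1 = 15 − 8 = 7 completes the 15 down.
R1C2 = 11 − 6 = 5 completes the 11 down.
R1C3 = 14 − 12 = 2 completes the 14 across.
R2C3 = 18 − 14 = 4 completes the 18 across.

8 6 4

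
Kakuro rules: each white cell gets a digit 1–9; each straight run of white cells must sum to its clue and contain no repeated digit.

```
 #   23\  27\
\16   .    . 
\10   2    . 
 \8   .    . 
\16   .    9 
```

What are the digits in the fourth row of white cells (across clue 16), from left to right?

7, 9

16 in 2 cells must be {7,9}.
R1C2 = 7: the only remaining digit allowed by both the 16 across and the 27 down.
R2C2 = 10 − 2 = 8 completes the 10 across.
R3C2 = 27 − 24 = 3 completes the 27 down.
R4C1 = 16 − 9 = 7 completes the 16 across.
R1C1 = 16 − 7 = 9 completes the 16 across.
R3C1 = 8 − 3 = 5 completes the 8 across.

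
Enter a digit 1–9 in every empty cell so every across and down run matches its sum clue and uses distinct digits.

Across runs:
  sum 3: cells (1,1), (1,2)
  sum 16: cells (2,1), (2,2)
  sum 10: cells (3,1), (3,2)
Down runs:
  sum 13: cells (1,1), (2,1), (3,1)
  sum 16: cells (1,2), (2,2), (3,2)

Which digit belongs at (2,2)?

9

3 in 2 cells must be {1,2}; 16 in 2 cells must be {7,9}.
Nothing is forced directly, so branch on (1,1), whose candidates are 1 or 2. If (1,1) = 1: that forces (1,2) = 2, (2,2) = 9, after which (3,2) would have to be in {1,2,3,4,6,7,8,9} for the 10 across but in {5} for the 16 down — contradiction. So (1,1) = 2.
(1,2) = 3 − 2 = 1 completes the 3 across.
Given what's placed, (2,1) must be 7 to fit the 16 across and 13 down.
(2,2) = 16 − 7 = 9 completes the 16 across.
(3,1) = 13 − 9 = 4 completes the 13 down.
(3,2) = 10 − 4 = 6 completes the 10 across.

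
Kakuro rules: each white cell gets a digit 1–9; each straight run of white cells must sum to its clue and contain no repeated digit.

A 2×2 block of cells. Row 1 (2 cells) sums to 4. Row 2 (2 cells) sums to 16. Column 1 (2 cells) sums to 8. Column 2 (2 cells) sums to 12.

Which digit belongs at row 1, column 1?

4 in 2 cells must be {1,3}; 16 in 2 cells must be {7,9}.
The 4 across and the 12 down share only 3, so (1,2) = 3.
The 16 across and the 8 down share only 7, so (2,1) = 7.
(2,2) = 16 − 7 = 9 completes the 16 across.
(1,1) = 4 − 3 = 1 completes the 4 across.

1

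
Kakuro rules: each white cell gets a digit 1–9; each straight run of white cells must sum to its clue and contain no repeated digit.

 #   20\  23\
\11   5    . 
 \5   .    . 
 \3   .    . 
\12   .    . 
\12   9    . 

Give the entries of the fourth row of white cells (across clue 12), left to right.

3, 9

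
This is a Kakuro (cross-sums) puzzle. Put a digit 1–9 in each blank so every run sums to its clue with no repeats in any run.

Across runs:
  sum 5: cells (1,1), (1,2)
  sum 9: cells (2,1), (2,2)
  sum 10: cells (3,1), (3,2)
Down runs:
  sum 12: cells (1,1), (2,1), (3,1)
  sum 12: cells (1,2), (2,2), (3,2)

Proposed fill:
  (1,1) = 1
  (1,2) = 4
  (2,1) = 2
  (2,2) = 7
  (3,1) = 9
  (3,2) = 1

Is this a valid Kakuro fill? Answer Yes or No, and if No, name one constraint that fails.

Yes

Across: 1+4=5; 2+7=9; 9+1=10. Down: 1+2+9=12; 4+7+1=12. No digit repeats within any run.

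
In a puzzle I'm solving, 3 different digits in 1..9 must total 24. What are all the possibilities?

3 distinct digits from 1–9 sum between 6 and 24.
Only one set works: {7,8,9}.

{7,8,9}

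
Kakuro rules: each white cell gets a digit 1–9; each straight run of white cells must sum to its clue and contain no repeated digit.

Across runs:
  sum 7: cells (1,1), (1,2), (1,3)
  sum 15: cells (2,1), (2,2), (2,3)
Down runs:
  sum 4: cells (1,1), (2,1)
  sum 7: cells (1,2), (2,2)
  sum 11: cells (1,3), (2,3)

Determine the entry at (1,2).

2

7 in 3 cells must be {1,2,4}; 4 in 2 cells must be {1,3}.
The 7 across and the 4 down share only 1, so (1,1) = 1.
(2,1) = 4 − 1 = 3 completes the 4 down.
Nothing is forced directly, so branch on (2,2), whose candidates are 4 or 5. If (2,2) = 4: then (1,2) would have to be in {2,4} for the 7 across but in {3} for the 7 down — contradiction. So (2,2) = 5.
(1,2) = 7 − 5 = 2 completes the 7 down.
(1,3) = 7 − 3 = 4 completes the 7 across.
(2,3) = 15 − 8 = 7 completes the 15 across.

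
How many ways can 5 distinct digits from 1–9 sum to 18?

3

5 distinct digits from 1–9 sum between 15 and 35.
Enumerating: {1,2,3,4,8}, {1,2,3,5,7}, {1,2,4,5,6}.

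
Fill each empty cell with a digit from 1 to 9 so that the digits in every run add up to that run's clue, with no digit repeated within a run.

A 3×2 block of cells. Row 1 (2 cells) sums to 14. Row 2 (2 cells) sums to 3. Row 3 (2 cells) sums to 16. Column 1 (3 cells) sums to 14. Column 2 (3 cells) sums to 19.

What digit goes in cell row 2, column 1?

1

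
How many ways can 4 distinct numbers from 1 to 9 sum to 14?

4 distinct digits from 1–9 sum between 10 and 30.
Enumerating: {1,2,3,8}, {1,2,4,7}, {1,2,5,6}, {1,3,4,6}, {2,3,4,5}.

5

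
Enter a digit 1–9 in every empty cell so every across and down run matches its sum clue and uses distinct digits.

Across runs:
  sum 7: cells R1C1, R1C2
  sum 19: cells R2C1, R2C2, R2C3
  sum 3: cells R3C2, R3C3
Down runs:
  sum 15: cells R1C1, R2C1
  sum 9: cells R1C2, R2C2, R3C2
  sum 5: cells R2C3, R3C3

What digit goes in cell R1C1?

3 in 2 cells must be {1,2}.
The 7 across and the 15 down share only 6, so R1C1 = 6.
R1C2 = 7 − 6 = 1 completes the 7 across.
R2C1 = 15 − 6 = 9 completes the 15 down.
R3C2 = 2: the only remaining digit allowed by both the 3 across and the 9 down.
R3C3 = 3 − 2 = 1 completes the 3 across.
R2C2 = 9 − 3 = 6 completes the 9 down.
R2C3 = 19 − 15 = 4 completes the 19 across.

6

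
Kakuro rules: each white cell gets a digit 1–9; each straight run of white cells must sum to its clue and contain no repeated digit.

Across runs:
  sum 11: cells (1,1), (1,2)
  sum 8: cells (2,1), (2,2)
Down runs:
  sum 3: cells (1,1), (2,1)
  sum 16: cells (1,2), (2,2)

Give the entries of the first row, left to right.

2, 9

3 in 2 cells must be {1,2}; 16 in 2 cells must be {7,9}.
The 11 across and the 3 down share only 2, so (1,1) = 2.
(1,2) = 11 − 2 = 9 completes the 11 across.
(2,1) = 3 − 2 = 1 completes the 3 down.
(2,2) = 8 − 1 = 7 completes the 8 across.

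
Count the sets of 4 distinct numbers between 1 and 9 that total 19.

11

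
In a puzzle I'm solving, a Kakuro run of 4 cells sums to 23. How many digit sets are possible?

9

4 distinct digits from 1–9 sum between 10 and 30.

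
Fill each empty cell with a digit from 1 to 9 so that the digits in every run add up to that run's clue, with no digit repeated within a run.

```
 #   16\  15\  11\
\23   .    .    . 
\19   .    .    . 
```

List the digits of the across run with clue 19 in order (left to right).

7 9 3

23 in 3 cells must be {6,8,9}; 16 in 2 cells must be {7,9}.
The 23 across and the 16 down share only 9, so R1C1 = 9.
R2C1 = 16 − 9 = 7 completes the 16 down.
Nothing is forced directly, so branch on R2C2, whose candidates are 8 or 9. If R2C2 = 8: then R1C2 would have to be in {6,8} for the 23 across but in {7} for the 15 down — contradiction. So R2C2 = 9.
R1C2 = 15 − 9 = 6 completes the 15 down.
R1C3 = 23 − 15 = 8 completes the 23 across.
R2C3 = 19 − 16 = 3 completes the 19 across.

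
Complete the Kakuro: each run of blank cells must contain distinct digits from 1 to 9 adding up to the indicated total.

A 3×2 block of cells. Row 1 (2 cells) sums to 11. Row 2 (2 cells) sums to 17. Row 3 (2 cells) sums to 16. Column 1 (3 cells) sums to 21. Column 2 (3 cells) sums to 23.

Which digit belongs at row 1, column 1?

5

17 in 2 cells must be {8,9}; 16 in 2 cells must be {7,9}; 23 in 3 cells must be {6,8,9}.
The 16 across and the 23 down share only 9, so (3,2) = 9.
Given what's placed, (2,2) must be 8 to fit the 17 across and 23 down.
(3,1) = 16 − 9 = 7 completes the 16 across.
(1,2) = 23 − 17 = 6 completes the 23 down.
(2,1) = 17 − 8 = 9 completes the 17 across.
(1,1) = 11 − 6 = 5 completes the 11 across.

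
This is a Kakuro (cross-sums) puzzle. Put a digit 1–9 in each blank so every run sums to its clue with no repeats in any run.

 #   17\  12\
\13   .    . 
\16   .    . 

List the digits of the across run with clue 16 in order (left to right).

9 7

16 in 2 cells must be {7,9}; 17 in 2 cells must be {8,9}.
The 16 across and the 17 down share only 9, so R2C1 = 9.
R2C2 = 16 − 9 = 7 completes the 16 across.
R1C1 = 17 − 9 = 8 completes the 17 down.
R1C2 = 13 − 8 = 5 completes the 13 across.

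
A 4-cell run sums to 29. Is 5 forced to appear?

Yes

The only way to make 29 from 4 distinct digits is {5,7,8,9}, which contains 5.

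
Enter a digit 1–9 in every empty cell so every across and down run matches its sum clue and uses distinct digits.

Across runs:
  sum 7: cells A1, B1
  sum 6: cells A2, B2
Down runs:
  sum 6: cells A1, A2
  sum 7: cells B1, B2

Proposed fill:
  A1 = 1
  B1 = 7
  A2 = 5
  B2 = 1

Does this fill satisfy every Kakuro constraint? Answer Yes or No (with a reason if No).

No — the across run A1–B1 sums to 8, not 7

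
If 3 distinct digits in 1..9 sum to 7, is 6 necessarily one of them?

No

The only way to make 7 from 3 distinct digits is {1,2,4}, which does not contain 6.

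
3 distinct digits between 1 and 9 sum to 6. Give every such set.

{1,2,3}

3 distinct digits from 1–9 sum between 6 and 24.
Only one set works: {1,2,3}.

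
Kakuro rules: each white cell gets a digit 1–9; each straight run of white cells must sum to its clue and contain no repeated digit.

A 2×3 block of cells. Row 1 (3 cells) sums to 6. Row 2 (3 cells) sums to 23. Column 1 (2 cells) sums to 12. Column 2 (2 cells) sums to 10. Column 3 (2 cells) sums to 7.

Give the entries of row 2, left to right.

9, 8, 6

6 in 3 cells must be {1,2,3}; 23 in 3 cells must be {6,8,9}.
The 6 across and the 12 down share only 3, so (1,1) = 3.
(2,1) = 12 − 3 = 9 completes the 12 down.
Given what's placed, (2,3) must be 6 to fit the 23 across and 7 down.
(1,3) = 7 − 6 = 1 completes the 7 down.
(2,2) = 23 − 15 = 8 completes the 23 across.
(1,2) = 6 − 4 = 2 completes the 6 across.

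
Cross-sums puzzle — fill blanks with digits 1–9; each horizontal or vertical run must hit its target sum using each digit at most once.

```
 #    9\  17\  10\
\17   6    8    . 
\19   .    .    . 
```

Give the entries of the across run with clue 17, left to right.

6 8 3

17 in 2 cells must be {8,9}.
R1C3 = 17 − 14 = 3 completes the 17 across.
R2C1 = 9 − 6 = 3 completes the 9 down.
R2C2 = 17 − 8 = 9 completes the 17 down.
R2C3 = 19 − 12 = 7 completes the 19 across.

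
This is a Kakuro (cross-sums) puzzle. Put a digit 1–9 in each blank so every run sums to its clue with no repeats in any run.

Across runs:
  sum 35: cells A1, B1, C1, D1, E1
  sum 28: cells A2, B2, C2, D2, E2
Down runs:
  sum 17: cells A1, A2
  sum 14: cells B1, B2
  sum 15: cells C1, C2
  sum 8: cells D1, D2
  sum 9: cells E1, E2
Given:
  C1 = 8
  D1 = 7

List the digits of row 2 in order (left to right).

35 in 5 cells must be {5,6,7,8,9}; 17 in 2 cells must be {8,9}.
Given what's placed, A1 must be 9 to fit the 35 across and 17 down.
A2 = 17 − 9 = 8 completes the 17 down.
C2 = 15 − 8 = 7 completes the 15 down.
D2 = 8 − 7 = 1 completes the 8 down.
Given what's placed, E2 must be 3 to fit the 28 across and 9 down.
E1 = 9 − 3 = 6 completes the 9 down.
B2 = 28 − 19 = 9 completes the 28 across.

8 9 7 1 3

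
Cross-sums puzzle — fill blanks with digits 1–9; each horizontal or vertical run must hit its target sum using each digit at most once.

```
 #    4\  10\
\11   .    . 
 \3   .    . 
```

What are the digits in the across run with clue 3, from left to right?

1 2

3 in 2 cells must be {1,2}; 4 in 2 cells must be {1,3}.
The 11 across and the 4 down share only 3, so R1C1 = 3.
R1C2 = 11 − 3 = 8 completes the 11 across.
R2C1 = 4 − 3 = 1 completes the 4 down.
R2C2 = 3 − 1 = 2 completes the 3 across.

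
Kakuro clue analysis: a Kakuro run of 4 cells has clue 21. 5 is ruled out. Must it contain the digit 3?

Counterexample: {1,4,7,9} sums to 21 under that restriction without using 3.

No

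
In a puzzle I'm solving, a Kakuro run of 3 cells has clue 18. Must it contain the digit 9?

No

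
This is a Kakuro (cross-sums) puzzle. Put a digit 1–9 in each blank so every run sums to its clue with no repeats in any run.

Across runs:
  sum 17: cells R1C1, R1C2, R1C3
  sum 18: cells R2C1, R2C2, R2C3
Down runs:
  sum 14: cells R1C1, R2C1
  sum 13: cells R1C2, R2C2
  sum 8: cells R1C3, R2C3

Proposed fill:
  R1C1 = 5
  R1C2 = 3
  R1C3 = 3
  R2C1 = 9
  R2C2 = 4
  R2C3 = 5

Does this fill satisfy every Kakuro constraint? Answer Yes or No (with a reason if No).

No — the across run R1C1–R1C3 sums to 11, not 17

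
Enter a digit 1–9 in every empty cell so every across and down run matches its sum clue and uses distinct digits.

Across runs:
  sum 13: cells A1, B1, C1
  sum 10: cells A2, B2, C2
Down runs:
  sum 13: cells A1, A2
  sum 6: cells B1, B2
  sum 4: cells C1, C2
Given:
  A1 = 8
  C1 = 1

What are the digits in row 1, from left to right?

8, 4, 1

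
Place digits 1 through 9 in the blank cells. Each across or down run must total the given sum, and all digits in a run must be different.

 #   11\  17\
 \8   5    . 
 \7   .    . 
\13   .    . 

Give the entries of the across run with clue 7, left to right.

R1C2 = 8 − 5 = 3 completes the 8 across.
Given what's placed, R3C1 must be 4 to fit the 13 across and 11 down.
R3C2 = 13 − 4 = 9 completes the 13 across.
R2C1 = 11 − 9 = 2 completes the 11 down.
R2C2 = 7 − 2 = 5 completes the 7 across.

2 5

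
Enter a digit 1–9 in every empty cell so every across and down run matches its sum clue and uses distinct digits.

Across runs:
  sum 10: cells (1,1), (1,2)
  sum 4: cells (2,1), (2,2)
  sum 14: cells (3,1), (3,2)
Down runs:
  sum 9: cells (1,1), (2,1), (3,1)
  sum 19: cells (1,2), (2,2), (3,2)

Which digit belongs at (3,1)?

5

4 in 2 cells must be {1,3}.
The 4 across and the 19 down share only 3, so (2,2) = 3.
Given what's placed, (3,2) must be 9 to fit the 14 across and 19 down.
(1,2) = 19 − 12 = 7 completes the 19 down.
(2,1) = 4 − 3 = 1 completes the 4 across.
(3,1) = 14 − 9 = 5 completes the 14 across.
(1,1) = 10 − 7 = 3 completes the 10 across.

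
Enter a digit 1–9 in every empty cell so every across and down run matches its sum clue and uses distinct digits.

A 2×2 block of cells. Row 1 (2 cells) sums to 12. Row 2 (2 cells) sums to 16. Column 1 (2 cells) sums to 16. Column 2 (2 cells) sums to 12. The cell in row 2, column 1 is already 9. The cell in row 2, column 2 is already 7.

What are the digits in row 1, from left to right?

16 in 2 cells must be {7,9}.
(1,1) = 16 − 9 = 7 completes the 16 down.
(1,2) = 12 − 7 = 5 completes the 12 across.

7, 5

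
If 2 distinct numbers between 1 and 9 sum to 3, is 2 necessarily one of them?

Yes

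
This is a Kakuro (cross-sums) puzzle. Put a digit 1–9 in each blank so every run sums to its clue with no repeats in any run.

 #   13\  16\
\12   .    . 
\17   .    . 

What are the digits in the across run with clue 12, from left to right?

5, 7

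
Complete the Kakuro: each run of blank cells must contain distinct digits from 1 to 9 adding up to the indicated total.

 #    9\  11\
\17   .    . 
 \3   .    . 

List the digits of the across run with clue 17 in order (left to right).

8 9

17 in 2 cells must be {8,9}; 3 in 2 cells must be {1,2}.
The 17 across and the 9 down share only 8, so R1C1 = 8.
R1C2 = 17 − 8 = 9 completes the 17 across.
R2C1 = 9 − 8 = 1 completes the 9 down.
R2C2 = 3 − 1 = 2 completes the 3 across.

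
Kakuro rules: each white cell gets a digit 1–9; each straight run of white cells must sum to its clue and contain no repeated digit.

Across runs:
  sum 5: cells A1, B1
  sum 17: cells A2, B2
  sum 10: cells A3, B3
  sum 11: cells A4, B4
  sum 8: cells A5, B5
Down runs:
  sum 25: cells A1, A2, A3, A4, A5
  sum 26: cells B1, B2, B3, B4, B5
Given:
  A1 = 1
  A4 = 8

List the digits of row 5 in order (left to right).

3 5

17 in 2 cells must be {8,9}.
B1 = 5 − 1 = 4 completes the 5 across.
A2 = 9: the only remaining digit allowed by both the 17 across and the 25 down.
B2 = 17 − 9 = 8 completes the 17 across.
B4 = 11 − 8 = 3 completes the 11 across.
Nothing is forced directly, so branch on A3, whose candidates are 2 or 3 or 4. If A3 = 2: then B3 would have to be in {8} for the 10 across but in {2,5,6,9} for the 26 down — contradiction. If A3 = 3: then B3 would have to be in {7} for the 10 across but in {2,5,6,9} for the 26 down — contradiction. So A3 = 4.
B3 = 10 − 4 = 6 completes the 10 across.
A5 = 25 − 22 = 3 completes the 25 down.
B5 = 8 − 3 = 5 completes the 8 across.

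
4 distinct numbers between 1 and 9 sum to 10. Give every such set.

4 distinct digits from 1–9 sum between 10 and 30.
Only one set works: {1,2,3,4}.

{1,2,3,4}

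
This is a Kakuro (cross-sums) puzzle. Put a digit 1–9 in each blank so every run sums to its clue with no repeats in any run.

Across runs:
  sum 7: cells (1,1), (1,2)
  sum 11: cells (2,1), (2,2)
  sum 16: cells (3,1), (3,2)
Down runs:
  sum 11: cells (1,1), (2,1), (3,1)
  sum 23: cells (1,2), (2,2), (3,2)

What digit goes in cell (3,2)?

16 in 2 cells must be {7,9}; 23 in 3 cells must be {6,8,9}.
The 7 across and the 23 down share only 6, so (1,2) = 6.
The 16 across and the 11 down share only 7, so (3,1) = 7.
(3,2) = 16 − 7 = 9 completes the 16 across.
(1,1) = 7 − 6 = 1 completes the 7 across.
(2,1) = 11 − 8 = 3 completes the 11 down.
(2,2) = 11 − 3 = 8 completes the 11 across.

9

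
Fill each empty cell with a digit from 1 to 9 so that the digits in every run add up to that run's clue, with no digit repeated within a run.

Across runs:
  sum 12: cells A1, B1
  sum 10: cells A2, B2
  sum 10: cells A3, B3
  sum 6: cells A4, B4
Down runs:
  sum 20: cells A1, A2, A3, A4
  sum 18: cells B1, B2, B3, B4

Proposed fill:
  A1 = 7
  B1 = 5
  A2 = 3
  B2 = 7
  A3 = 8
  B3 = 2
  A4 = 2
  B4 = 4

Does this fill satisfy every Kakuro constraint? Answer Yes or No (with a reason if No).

Yes

Across: 7+5=12; 3+7=10; 8+2=10; 2+4=6. Down: 7+3+8+2=20; 5+7+2+4=18. No digit repeats within any run.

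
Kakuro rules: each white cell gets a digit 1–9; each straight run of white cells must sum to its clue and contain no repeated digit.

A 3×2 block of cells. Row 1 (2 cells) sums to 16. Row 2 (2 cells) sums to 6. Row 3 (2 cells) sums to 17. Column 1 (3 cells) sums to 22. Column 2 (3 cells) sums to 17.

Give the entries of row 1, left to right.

9 7

16 in 2 cells must be {7,9}; 17 in 2 cells must be {8,9}.
The 6 across and the 22 down share only 5, so (2,1) = 5.
(2,2) = 6 − 5 = 1 completes the 6 across.
Given what's placed, (3,2) must be 9 to fit the 17 across and 17 down.
(1,1) = 9: the only remaining digit allowed by both the 16 across and the 22 down.
(1,2) = 16 − 9 = 7 completes the 16 across.
(3,1) = 17 − 9 = 8 completes the 17 across.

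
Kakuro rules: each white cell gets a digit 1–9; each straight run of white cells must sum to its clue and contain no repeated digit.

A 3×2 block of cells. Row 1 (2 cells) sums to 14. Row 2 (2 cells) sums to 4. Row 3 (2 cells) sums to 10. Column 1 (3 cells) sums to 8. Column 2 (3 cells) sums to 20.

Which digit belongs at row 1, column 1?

5

4 in 2 cells must be {1,3}.
The 14 across and the 8 down share only 5, so (1,1) = 5.
(1,2) = 14 − 5 = 9 completes the 14 across.
Given what's placed, (2,1) must be 1 to fit the 4 across and 8 down.
(2,2) = 4 − 1 = 3 completes the 4 across.
(3,1) = 8 − 6 = 2 completes the 8 down.
(3,2) = 10 − 2 = 8 completes the 10 across.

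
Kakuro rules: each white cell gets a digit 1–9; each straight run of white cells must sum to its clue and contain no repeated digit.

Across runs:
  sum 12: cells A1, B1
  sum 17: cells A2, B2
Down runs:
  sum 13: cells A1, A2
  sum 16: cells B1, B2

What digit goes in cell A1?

17 in 2 cells must be {8,9}; 16 in 2 cells must be {7,9}.
The 17 across and the 16 down share only 9, so B2 = 9.
B1 = 16 − 9 = 7 completes the 16 down.
A2 = 17 − 9 = 8 completes the 17 across.
A1 = 12 − 7 = 5 completes the 12 across.

5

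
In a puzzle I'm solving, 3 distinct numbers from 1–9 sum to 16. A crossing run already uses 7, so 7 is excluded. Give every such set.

3 distinct digits from 1–9 sum between 6 and 24.
Dropping sets that contain 7.

{1,6,9}; {2,5,9}; {2,6,8}; {3,4,9}; {3,5,8}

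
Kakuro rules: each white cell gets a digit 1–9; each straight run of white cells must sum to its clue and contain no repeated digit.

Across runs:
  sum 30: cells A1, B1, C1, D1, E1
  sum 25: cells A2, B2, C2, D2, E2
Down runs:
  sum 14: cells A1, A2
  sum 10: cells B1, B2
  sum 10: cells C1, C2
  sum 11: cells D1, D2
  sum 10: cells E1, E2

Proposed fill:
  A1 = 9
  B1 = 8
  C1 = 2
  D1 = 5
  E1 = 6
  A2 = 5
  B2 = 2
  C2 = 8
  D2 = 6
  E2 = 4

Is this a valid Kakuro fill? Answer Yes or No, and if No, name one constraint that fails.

Yes

Across: 9+8+2+5+6=30; 5+2+8+6+4=25. Down: 9+5=14; 8+2=10; 2+8=10; 5+6=11; 6+4=10. No digit repeats within any run.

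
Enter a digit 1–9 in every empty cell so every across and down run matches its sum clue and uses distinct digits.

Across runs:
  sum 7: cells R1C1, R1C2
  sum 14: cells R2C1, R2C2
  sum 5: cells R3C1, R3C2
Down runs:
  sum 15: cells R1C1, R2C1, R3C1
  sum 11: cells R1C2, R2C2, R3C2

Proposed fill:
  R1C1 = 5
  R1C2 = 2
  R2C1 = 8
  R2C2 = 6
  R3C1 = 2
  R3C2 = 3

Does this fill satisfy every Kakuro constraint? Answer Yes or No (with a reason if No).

Yes

Across: 5+2=7; 8+6=14; 2+3=5. Down: 5+8+2=15; 2+6+3=11. No digit repeats within any run.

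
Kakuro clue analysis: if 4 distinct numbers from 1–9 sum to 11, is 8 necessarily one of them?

No

The only way to make 11 from 4 distinct digits is {1,2,3,5}, which does not contain 8.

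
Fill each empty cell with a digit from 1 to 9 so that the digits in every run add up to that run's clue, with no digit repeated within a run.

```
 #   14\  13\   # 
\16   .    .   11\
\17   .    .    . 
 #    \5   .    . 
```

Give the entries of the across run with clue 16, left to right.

9 7

16 in 2 cells must be {7,9}.
The 16 across and the 14 down share only 9, so R1C1 = 9.
R1C2 = 16 − 9 = 7 completes the 16 across.
R2C1 = 14 − 9 = 5 completes the 14 down.
R2C2 = 4: the only remaining digit allowed by both the 17 across and the 13 down.
R2C3 = 17 − 9 = 8 completes the 17 across.
R3C2 = 13 − 11 = 2 completes the 13 down.
R3C3 = 5 − 2 = 3 completes the 5 across.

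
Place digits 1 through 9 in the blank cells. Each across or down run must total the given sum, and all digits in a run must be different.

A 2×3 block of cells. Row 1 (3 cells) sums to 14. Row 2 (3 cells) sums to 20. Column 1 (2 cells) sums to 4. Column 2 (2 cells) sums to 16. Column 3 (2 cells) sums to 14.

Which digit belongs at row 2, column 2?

4 in 2 cells must be {1,3}; 16 in 2 cells must be {7,9}.
The 20 across and the 4 down share only 3, so (2,1) = 3.
Given what's placed, (2,2) must be 9 to fit the 20 across and 16 down.
(2,3) = 20 − 12 = 8 completes the 20 across.
(1,1) = 4 − 3 = 1 completes the 4 down.
(1,2) = 16 − 9 = 7 completes the 16 down.
(1,3) = 14 − 8 = 6 completes the 14 across.

9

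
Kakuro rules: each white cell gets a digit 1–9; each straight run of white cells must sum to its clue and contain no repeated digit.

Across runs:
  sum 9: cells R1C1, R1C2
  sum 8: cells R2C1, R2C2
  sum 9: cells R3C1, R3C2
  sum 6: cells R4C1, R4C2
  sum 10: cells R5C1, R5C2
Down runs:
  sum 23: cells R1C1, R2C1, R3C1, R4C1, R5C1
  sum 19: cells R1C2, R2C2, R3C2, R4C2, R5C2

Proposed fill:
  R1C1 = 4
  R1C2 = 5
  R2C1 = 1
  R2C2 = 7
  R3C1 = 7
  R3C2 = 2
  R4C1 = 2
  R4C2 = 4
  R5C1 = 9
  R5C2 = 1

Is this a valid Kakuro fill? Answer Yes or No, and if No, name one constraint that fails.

Across: 4+5=9; 1+7=8; 7+2=9; 2+4=6; 9+1=10. Down: 4+1+7+2+9=23; 5+7+2+4+1=19. No digit repeats within any run.

Yes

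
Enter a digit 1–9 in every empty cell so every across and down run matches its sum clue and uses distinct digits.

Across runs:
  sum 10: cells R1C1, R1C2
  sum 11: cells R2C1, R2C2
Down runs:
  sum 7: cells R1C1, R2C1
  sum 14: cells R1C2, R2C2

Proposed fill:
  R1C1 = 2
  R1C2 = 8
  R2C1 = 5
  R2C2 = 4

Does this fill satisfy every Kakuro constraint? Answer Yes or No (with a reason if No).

No — the across run R2C1–R2C2 sums to 9, not 11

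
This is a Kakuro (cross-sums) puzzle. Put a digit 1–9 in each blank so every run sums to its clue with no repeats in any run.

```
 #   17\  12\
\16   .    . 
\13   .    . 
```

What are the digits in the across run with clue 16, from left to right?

16 in 2 cells must be {7,9}; 17 in 2 cells must be {8,9}.
The 16 across and the 17 down share only 9, so R1C1 = 9.
R1C2 = 16 − 9 = 7 completes the 16 across.
R2C1 = 17 − 9 = 8 completes the 17 down.
R2C2 = 13 − 8 = 5 completes the 13 across.

9 7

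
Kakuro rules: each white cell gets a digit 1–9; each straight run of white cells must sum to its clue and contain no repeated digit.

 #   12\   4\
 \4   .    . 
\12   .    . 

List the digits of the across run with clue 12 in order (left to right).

9 3

4 in 2 cells must be {1,3}.
The 4 across and the 12 down share only 3, so R1C1 = 3.
R1C2 = 4 − 3 = 1 completes the 4 across.
R2C1 = 12 − 3 = 9 completes the 12 down.
R2C2 = 12 − 9 = 3 completes the 12 across.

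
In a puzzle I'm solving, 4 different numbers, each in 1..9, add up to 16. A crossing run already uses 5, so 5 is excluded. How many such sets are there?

4 distinct digits from 1–9 sum between 10 and 30.
Dropping sets that contain 5.
Enumerating: {1,2,4,9}, {1,2,6,7}, {1,3,4,8}, {2,3,4,7}.

4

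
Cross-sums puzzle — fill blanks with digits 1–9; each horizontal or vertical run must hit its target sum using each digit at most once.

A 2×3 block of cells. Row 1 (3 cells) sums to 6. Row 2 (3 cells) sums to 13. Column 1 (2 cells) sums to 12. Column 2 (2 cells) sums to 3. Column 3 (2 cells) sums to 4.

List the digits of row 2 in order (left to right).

6 in 3 cells must be {1,2,3}; 3 in 2 cells must be {1,2}; 4 in 2 cells must be {1,3}.
The 6 across and the 12 down share only 3, so (1,1) = 3.
Given what's placed, (1,3) must be 1 to fit the 6 across and 4 down.
(2,1) = 12 − 3 = 9 completes the 12 down.
(2,2) = 1: the only remaining digit allowed by both the 13 across and the 3 down.
(2,3) = 13 − 10 = 3 completes the 13 across.
(1,2) = 6 − 4 = 2 completes the 6 across.

9 1 3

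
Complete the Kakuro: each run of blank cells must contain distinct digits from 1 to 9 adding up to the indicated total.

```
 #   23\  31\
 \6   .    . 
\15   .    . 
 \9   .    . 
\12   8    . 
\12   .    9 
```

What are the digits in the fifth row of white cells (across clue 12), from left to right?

R4C2 = 12 − 8 = 4 completes the 12 across.
R5C1 = 12 − 9 = 3 completes the 12 across.
R1C2 = 5: the only remaining digit allowed by both the 6 across and the 31 down.
R1C1 = 6 − 5 = 1 completes the 6 across.
Nothing is forced directly, so branch on R2C2, whose candidates are 6 or 7. If R2C2 = 7: then R2C1 would have to be in {8} for the 15 across but in {2,4,5,6,7,9} for the 23 down — contradiction. So R2C2 = 6.
R2C1 = 15 − 6 = 9 completes the 15 across.
R3C1 = 23 − 21 = 2 completes the 23 down.
R3C2 = 9 − 2 = 7 completes the 9 across.

3 9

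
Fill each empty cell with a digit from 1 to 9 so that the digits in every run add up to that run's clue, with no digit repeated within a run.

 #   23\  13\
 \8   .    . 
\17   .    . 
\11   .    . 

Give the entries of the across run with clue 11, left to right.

17 in 2 cells must be {8,9}; 23 in 3 cells must be {6,8,9}.
The 8 across and the 23 down share only 6, so R1C1 = 6.
R1C2 = 8 − 6 = 2 completes the 8 across.
Given what's placed, R2C2 must be 8 to fit the 17 across and 13 down.
R3C2 = 13 − 10 = 3 completes the 13 down.
R2C1 = 17 − 8 = 9 completes the 17 across.
R3C1 = 11 − 3 = 8 completes the 11 across.

8 3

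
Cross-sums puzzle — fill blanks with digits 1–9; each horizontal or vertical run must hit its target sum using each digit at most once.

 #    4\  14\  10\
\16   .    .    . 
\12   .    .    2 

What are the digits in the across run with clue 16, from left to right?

4 in 2 cells must be {1,3}.
R1C3 = 10 − 2 = 8 completes the 10 down.
No cell is forced outright now. R1C1 can only be 1 or 3 (the digits allowed by both its 16 across and its 4 down). If R1C1 = 1: then R1C2 would have to be in {7} for the 16 across but in {5,6,8,9} for the 14 down — contradiction. So R1C1 = 3.
R1C2 = 16 − 11 = 5 completes the 16 across.
R2C1 = 4 − 3 = 1 completes the 4 down.
R2C2 = 12 − 3 = 9 completes the 12 across.

3 5 8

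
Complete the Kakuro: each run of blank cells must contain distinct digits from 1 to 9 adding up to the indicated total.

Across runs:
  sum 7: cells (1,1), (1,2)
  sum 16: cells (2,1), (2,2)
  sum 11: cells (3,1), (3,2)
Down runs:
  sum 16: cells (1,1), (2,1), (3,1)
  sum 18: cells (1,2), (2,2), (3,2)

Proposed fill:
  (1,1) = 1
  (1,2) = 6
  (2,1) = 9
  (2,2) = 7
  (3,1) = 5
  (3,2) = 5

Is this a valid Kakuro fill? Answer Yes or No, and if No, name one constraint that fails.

No — the down run (1,1)–(3,1) sums to 15, not 16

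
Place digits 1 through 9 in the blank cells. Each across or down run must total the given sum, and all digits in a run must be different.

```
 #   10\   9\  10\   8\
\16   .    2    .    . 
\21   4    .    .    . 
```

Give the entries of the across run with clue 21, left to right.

R1C1 = 10 − 4 = 6 completes the 10 down.
R2C2 = 9 − 2 = 7 completes the 9 down.
Nothing is forced directly, so branch on R2C4, whose candidates are 1 or 2. If R2C4 = 2: then R1C4 would have to be in {1,3,5,7} for the 16 across but in {6} for the 8 down — contradiction. So R2C4 = 1.
R1C4 = 8 − 1 = 7 completes the 8 down.
R2C3 = 21 − 12 = 9 completes the 21 across.
R1C3 = 16 − 15 = 1 completes the 16 across.

4, 7, 9, 1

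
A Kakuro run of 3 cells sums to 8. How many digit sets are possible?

2

3 distinct digits from 1–9 sum between 6 and 24.
Enumerating: {1,2,5}, {1,3,4}.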